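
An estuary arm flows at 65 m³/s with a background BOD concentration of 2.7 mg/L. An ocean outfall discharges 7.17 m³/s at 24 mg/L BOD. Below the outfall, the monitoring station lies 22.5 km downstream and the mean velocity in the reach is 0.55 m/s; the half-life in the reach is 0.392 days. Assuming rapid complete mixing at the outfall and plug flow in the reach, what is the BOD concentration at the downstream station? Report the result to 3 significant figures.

Mixed concentration C = ΣQC/ΣQ = (65.00·2.700 + 7.170·24.00) / 72.17 = 347.6/72.17 = 4.816 mg/L.
Travel time t = 22.5·1000 / 0.55 = 40910 s = 11.36 h.
Half-life 0.392 d → k = ln 2 / 0.392 = 1.768 d⁻¹.
Decay over the reach: 4.816·exp(−kt) = 4.816·0.4329 = 2.085 mg/L.

2.08 mg/L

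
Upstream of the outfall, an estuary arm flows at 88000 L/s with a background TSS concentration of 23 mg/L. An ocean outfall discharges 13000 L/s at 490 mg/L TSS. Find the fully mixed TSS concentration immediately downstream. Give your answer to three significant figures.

Conservation of mass: C = (88000·23.00 + 13000·490.0) / 101000 = 8394000/101000 = 83.11 mg/L.

83.1 mg/L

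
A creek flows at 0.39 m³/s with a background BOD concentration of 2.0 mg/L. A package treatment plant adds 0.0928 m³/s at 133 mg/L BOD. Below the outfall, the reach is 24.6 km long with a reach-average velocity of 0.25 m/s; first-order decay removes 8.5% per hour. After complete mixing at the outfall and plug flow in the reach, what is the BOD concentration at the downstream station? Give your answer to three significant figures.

After mixing, C = (0.3900·2.000 + 0.09280·133.0) / 0.4828 = 13.12/0.4828 = 27.18 mg/L.
Travel time t = 24.6·1000 / 0.25 = 98400 s = 27.33 h.
8.5%/h lost → k = −ln(1 − 0.085) = 0.08883 h⁻¹.
After decay, C = 27.18 × e^(−kt) = 27.18 × 0.08821 = 2.397 mg/L.

2.40 mg/L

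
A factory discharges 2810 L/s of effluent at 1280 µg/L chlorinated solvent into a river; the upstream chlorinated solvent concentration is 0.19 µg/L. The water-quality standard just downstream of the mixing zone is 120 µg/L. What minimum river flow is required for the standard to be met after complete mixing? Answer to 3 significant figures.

27200 L/s

Set C_mix = 120: (Q·0.1900 + 2810·1280) / (Q + 2810) = 120
→ Q = 2810·(1280 − 120)/(120 − 0.1900) = 27210 L/s.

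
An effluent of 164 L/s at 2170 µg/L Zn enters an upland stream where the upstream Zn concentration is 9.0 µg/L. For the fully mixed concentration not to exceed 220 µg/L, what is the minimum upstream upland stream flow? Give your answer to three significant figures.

1520 L/s

Set C_mix = 220: (Q·9.000 + 164.0·2170) / (Q + 164.0) = 220
→ Q = 164.0·(2170 − 220)/(220 − 9.000) = 1516 L/s.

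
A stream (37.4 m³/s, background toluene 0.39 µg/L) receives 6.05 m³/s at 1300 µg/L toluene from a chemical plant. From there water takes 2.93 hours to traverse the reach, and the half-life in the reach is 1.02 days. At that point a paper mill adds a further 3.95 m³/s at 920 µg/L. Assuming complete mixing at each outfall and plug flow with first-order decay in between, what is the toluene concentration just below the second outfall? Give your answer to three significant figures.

Mixed concentration C = ΣQC/ΣQ = (37.40·0.3900 + 6.050·1300) / 43.45 = 7880/43.45 = 181.3 µg/L; combined flow 43.45 m³/s.
Half-life 1.02 d → k = ln 2 / 1.02 = 0.6796 d⁻¹.
After decay, C = 181.3 × e^(−kt) = 181.3 × 0.9204 = 166.9 µg/L.
At the second outfall, C = (43.45·166.9 + 3.950·920.0) / (43.45 + 3.950) = 229.7 µg/L.

230 µg/L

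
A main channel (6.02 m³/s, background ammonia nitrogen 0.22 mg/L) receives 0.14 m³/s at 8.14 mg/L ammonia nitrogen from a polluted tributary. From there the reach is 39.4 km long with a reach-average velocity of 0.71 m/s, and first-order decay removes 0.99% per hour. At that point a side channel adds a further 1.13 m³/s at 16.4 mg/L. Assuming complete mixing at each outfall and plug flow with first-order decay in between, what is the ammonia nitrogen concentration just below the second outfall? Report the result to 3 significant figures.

2.83 mg/L

Conservation of mass: C = (6.020·0.2200 + 0.1400·8.140) / 6.160 = 2.464/6.160 = 0.4000 mg/L; combined flow 6.160 m³/s.
Travel time t = 39.4·1000 / 0.71 = 55490 s = 15.41 h.
0.99%/h lost → k = −ln(1 − 0.0099) = 0.009949 h⁻¹.
Decay over the reach: 0.4000·exp(−kt) = 0.4000·0.8578 = 0.3431 mg/L.
At the second outfall, C = (6.160·0.3431 + 1.130·16.40) / (6.160 + 1.130) = 2.832 mg/L.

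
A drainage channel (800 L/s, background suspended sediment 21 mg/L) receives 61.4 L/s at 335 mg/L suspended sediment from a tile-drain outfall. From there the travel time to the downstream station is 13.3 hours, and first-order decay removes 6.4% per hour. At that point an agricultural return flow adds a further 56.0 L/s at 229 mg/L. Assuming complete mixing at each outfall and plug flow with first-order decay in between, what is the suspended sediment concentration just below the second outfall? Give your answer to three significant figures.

30.9 mg/L

Mass balance: C = (800.0·21.00 + 61.40·335.0) / 861.4 = 37370/861.4 = 43.38 mg/L; combined flow 861.4 L/s.
6.4%/h lost → k = −ln(1 − 0.064) = 0.06614 h⁻¹.
Decay over the reach: 43.38·exp(−kt) = 43.38·0.4149 = 18.00 mg/L.
At the second outfall, C = (861.4·18.00 + 56.00·229.0) / (861.4 + 56.00) = 30.88 mg/L.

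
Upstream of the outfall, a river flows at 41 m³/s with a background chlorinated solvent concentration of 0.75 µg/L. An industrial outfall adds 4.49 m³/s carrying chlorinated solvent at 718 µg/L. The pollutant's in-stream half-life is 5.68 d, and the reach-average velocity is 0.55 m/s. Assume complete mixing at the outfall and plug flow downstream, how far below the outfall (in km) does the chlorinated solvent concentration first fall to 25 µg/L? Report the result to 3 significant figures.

409 km

Conservation of mass: C = (41.00·0.7500 + 4.490·718.0) / 45.49 = 3255/45.49 = 71.54 µg/L.
Half-life 5.68 d → k = ln 2 / 5.68 = 0.1220 d⁻¹.
Set 71.54·exp(−k·t) = 25 → t = ln(71.54/25)/k = 744400 s = 206.8 h.
Distance = v·t = 0.55·744400 = 409400 m = 409.4 km.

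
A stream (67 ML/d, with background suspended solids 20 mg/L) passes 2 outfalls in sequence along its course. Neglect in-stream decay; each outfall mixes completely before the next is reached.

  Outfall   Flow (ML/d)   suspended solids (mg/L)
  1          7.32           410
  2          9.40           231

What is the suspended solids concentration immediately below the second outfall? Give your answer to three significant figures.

Outfall 1: combined Q = 74.32 ML/d; C = (67.00·20.00 + 7.320·410.0)/74.32 = 58.41 mg/L.
Outfall 2: combined Q = 83.72 ML/d; C = (74.32·58.41 + 9.400·231.0)/83.72 = 77.79 mg/L.

77.8 mg/L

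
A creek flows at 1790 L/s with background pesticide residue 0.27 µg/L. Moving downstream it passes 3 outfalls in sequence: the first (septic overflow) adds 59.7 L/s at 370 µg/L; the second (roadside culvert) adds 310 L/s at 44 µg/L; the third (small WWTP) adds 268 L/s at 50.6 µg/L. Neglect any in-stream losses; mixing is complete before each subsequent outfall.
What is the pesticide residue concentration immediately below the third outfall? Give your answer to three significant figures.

20.5 µg/L

After outfall 1: Q = 1790 + 59.70 = 1850 L/s; C = (1790·0.2700 + 59.70·370.0)/1850 = 12.20 µg/L.
After outfall 2: Q = 1850 + 310.0 = 2160 L/s; C = (1850·12.20 + 310.0·44.00)/2160 = 16.77 µg/L.
After outfall 3: Q = 2160 + 268.0 = 2428 L/s; C = (2160·16.77 + 268.0·50.60)/2428 = 20.50 µg/L.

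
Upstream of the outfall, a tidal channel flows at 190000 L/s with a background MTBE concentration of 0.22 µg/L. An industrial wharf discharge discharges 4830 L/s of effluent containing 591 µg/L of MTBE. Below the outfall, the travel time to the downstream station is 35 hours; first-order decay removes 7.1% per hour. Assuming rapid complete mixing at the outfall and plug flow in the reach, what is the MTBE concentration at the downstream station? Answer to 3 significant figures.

Mixed concentration C = ΣQC/ΣQ = (190000·0.2200 + 4830·591.0) / 194800 = 2896000/194800 = 14.87 µg/L.
7.1%/h lost → k = −ln(1 − 0.071) = 0.07365 h⁻¹.
After decay, C = 14.87 × e^(−kt) = 14.87 × 0.07595 = 1.129 µg/L.

1.13 µg/L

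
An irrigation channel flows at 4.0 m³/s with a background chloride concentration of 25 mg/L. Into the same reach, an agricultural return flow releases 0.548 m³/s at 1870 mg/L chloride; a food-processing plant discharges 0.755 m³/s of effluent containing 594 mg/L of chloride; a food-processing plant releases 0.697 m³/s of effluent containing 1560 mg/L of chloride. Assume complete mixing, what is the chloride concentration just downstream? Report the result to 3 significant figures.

443 mg/L

Mixed concentration C = ΣQC/ΣQ = (4.000·25.00 + 0.5480·1870 + 0.7550·594.0 + 0.6970·1560) / 6.000 = 2661/6.000 = 443.4 mg/L.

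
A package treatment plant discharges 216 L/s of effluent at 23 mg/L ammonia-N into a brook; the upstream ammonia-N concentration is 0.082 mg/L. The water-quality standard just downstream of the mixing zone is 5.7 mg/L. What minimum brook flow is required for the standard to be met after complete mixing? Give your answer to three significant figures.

Set C_mix = 5.7: (Q·0.08200 + 216.0·23.00) / (Q + 216.0) = 5.7
→ Q = 216.0·(23.00 − 5.7)/(5.7 − 0.08200) = 665.1 L/s.

665 L/s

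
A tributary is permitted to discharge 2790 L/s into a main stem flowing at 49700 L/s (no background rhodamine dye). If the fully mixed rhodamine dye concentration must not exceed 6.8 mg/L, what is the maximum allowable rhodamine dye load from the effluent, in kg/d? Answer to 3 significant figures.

Mass balance at the limit: 49700·0 + 2790·Cₑ = 52490·6.8 → Cₑ = 127.9 mg/L.
2790 L/s = 2.790 m³/s. Load = 2.790 m³/s × 127.9 g/m³ × 86 400 s/d = 30840 kg/d.

30800 kg/d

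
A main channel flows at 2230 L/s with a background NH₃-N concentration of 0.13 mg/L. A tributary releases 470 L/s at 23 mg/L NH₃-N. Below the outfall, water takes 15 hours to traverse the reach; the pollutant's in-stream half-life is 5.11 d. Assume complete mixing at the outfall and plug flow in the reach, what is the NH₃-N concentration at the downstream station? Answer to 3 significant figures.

3.78 mg/L

Conservation of mass: C = (2230·0.1300 + 470.0·23.00) / 2700 = 11100/2700 = 4.111 mg/L.
Half-life 5.11 d → k = ln 2 / 5.11 = 0.1356 d⁻¹.
After decay, C = 4.111 × e^(−kt) = 4.111 × 0.9187 = 3.777 mg/L.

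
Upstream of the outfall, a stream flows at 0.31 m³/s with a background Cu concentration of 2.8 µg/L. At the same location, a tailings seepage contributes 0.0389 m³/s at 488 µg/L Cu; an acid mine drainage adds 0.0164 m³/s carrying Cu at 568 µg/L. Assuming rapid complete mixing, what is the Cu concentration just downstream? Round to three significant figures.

79.8 µg/L

Conservation of mass: C = (0.3100·2.800 + 0.03890·488.0 + 0.01640·568.0) / 0.3653 = 29.17/0.3653 = 79.84 µg/L.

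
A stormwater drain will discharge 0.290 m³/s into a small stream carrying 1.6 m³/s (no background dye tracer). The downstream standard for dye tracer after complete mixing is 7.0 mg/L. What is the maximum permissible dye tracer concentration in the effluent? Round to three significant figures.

45.6 mg/L

At the limit, (Qr·Cr + Qe·Cₑ)/(Qr + Qe) = 7.0:
Cₑ = (1.890·7.0 − 1.600·0) / 0.2900 = 45.62 mg/L.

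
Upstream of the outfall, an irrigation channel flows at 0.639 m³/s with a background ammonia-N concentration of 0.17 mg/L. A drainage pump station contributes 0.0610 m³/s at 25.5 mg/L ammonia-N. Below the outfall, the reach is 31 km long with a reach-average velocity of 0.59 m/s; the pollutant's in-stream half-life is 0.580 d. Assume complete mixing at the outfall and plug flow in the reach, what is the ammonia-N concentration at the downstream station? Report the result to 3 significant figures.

Mass balance: C = (0.6390·0.1700 + 0.06100·25.50) / 0.7000 = 1.664/0.7000 = 2.377 mg/L.
Travel time t = 31·1000 / 0.59 = 52540 s = 14.60 h.
Half-life 0.580 d → k = ln 2 / 0.580 = 1.195 d⁻¹.
Decay over the reach: 2.377·exp(−kt) = 2.377·0.4835 = 1.149 mg/L.

1.15 mg/L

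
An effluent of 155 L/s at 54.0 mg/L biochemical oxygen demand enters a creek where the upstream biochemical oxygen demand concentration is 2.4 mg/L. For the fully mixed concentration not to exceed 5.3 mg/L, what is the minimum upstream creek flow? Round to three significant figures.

2600 L/s

Set C_mix = 5.3: (Q·2.400 + 155.0·54.00) / (Q + 155.0) = 5.3
→ Q = 155.0·(54.00 − 5.3)/(5.3 − 2.400) = 2603 L/s.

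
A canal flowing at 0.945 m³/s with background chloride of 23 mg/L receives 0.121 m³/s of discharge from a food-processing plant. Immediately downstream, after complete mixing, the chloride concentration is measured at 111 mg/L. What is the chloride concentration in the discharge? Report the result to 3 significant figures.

798 mg/L

Mass balance: 0.9450·23.00 + 0.1210·Cₑ = 1.066·111.0
→ Cₑ = (1.066·111.0 − 0.9450·23.00) / 0.1210 = 798.3 mg/L.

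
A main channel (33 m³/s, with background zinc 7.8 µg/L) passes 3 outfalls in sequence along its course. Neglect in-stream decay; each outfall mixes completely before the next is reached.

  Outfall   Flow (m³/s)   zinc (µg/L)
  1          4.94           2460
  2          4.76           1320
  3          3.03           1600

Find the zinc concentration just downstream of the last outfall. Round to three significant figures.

515 µg/L

Below outfall 1: Q → 37.94 m³/s, C = (33.00·7.800 + 4.940·2460)/37.94 = 327.1 µg/L.
Below outfall 2: Q → 42.70 m³/s, C = (37.94·327.1 + 4.760·1320)/42.70 = 437.8 µg/L.
Below outfall 3: Q → 45.73 m³/s, C = (42.70·437.8 + 3.030·1600)/45.73 = 514.8 µg/L.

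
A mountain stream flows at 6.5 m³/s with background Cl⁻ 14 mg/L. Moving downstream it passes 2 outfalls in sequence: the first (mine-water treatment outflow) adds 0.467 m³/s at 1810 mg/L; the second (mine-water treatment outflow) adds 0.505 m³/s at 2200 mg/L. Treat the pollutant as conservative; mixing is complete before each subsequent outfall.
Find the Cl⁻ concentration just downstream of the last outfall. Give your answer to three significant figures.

Outfall 1: combined Q = 6.967 m³/s; C = (6.500·14.00 + 0.4670·1810)/6.967 = 134.4 mg/L.
Outfall 2: combined Q = 7.472 m³/s; C = (6.967·134.4 + 0.5050·2200)/7.472 = 274.0 mg/L.

274 mg/L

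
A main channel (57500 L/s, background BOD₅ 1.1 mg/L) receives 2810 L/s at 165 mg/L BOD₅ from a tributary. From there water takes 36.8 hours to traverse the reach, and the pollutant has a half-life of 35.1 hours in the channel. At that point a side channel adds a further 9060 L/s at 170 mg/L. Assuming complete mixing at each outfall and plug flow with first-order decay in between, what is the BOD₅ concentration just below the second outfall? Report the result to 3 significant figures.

25.9 mg/L

Mass balance: C = (57500·1.100 + 2810·165.0) / 60310 = 526900/60310 = 8.737 mg/L; combined flow 60310 L/s.
Half-life 35.1 h → k = ln 2 / 35.1 = 0.01975 h⁻¹ = 0.4739 d⁻¹.
After decay, C = 8.737 × e^(−kt) = 8.737 × 0.4835 = 4.224 mg/L.
At the second outfall, C = (60310·4.224 + 9060·170.0) / (60310 + 9060) = 25.88 mg/L.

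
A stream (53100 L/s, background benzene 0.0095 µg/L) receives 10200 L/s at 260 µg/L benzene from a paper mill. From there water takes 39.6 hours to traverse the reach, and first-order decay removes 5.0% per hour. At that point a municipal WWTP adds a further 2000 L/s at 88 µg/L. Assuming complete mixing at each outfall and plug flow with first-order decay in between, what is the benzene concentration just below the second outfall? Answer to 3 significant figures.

8.02 µg/L

Flow-weighted average: C = (53100·0.009500 + 10200·260.0) / 63300 = 2653000/63300 = 41.90 µg/L; combined flow 63300 L/s.
5.0%/h lost → k = −ln(1 − 0.05) = 0.05129 h⁻¹.
First-order decay: C = 41.90·exp(−k·t) = 41.90·0.1312 = 5.497 µg/L.
At the second outfall, C = (63300·5.497 + 2000·88.00) / (63300 + 2000) = 8.024 µg/L.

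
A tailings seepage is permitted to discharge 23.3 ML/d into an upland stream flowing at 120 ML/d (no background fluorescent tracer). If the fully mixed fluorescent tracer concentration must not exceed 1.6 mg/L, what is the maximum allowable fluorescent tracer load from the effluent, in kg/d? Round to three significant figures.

Mass balance at the limit: 120.0·0 + 23.30·Cₑ = 143.3·1.6 → Cₑ = 9.840 mg/L.
23.30 ML/d = 0.2697 m³/s. Load = 0.2697 m³/s × 9.840 g/m³ × 86 400 s/d = 229.3 kg/d.

229 kg/d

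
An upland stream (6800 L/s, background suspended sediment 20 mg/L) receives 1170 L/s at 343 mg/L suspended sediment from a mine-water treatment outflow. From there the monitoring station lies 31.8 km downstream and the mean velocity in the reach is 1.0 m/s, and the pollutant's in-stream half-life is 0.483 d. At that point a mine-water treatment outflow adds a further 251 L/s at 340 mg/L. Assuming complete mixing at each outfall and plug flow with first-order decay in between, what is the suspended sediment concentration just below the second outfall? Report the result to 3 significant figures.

48.9 mg/L

Conservation of mass: C = (6800·20.00 + 1170·343.0) / 7970 = 537300/7970 = 67.42 mg/L; combined flow 7970 L/s.
Travel time t = 31.8·1000 / 1.0 = 31800 s = 8.833 h.
Half-life 0.483 d → k = ln 2 / 0.483 = 1.435 d⁻¹.
First-order decay: C = 67.42·exp(−k·t) = 67.42·0.5897 = 39.75 mg/L.
At the second outfall, C = (7970·39.75 + 251.0·340.0) / (7970 + 251.0) = 48.92 mg/L.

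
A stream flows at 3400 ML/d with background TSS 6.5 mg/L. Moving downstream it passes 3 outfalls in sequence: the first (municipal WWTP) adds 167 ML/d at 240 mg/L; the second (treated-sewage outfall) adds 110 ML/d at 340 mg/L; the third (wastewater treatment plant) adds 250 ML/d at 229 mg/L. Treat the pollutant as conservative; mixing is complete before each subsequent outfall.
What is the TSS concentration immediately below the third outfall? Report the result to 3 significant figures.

39.9 mg/L

Below outfall 1: Q → 3567 ML/d, C = (3400·6.500 + 167.0·240.0)/3567 = 17.43 mg/L.
Below outfall 2: Q → 3677 ML/d, C = (3567·17.43 + 110.0·340.0)/3677 = 27.08 mg/L.
Below outfall 3: Q → 3927 ML/d, C = (3677·27.08 + 250.0·229.0)/3927 = 39.94 mg/L.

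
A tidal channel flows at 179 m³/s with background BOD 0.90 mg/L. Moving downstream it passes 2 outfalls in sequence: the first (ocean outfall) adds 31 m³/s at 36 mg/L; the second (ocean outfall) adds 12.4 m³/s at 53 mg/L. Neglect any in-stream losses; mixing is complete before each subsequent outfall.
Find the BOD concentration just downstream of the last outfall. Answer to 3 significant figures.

Outfall 1: combined Q = 210.0 m³/s; C = (179.0·0.9000 + 31.00·36.00)/210.0 = 6.081 mg/L.
Outfall 2: combined Q = 222.4 m³/s; C = (210.0·6.081 + 12.40·53.00)/222.4 = 8.697 mg/L.

8.70 mg/L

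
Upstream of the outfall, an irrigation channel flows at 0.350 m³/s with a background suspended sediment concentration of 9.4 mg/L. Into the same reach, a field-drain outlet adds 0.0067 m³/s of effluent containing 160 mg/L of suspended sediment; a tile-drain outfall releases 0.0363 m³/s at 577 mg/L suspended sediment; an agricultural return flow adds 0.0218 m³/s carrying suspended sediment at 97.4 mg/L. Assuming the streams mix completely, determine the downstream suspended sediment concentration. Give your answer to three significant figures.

Conservation of mass: C = (0.3500·9.400 + 0.006700·160.0 + 0.03630·577.0 + 0.02180·97.40) / 0.4148 = 27.43/0.4148 = 66.13 mg/L.

66.1 mg/L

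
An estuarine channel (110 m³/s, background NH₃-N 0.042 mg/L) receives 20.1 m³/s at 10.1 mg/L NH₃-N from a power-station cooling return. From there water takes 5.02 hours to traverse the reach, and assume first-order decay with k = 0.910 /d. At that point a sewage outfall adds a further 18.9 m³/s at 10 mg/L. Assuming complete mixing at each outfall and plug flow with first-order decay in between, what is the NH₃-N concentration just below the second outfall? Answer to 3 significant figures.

2.42 mg/L

Mass balance: C = (110.0·0.04200 + 20.10·10.10) / 130.1 = 207.6/130.1 = 1.596 mg/L; combined flow 130.1 m³/s.
Applying C = C₀e^(−kt): 1.596 × 0.8267 = 1.319 mg/L.
At the second outfall, C = (130.1·1.319 + 18.90·10.00) / (130.1 + 18.90) = 2.420 mg/L.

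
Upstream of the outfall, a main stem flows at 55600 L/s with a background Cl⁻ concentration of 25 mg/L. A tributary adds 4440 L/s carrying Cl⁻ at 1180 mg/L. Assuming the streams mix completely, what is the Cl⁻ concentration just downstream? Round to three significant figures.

110 mg/L

After mixing, C = (55600·25.00 + 4440·1180) / 60040 = 6629000/60040 = 110.4 mg/L.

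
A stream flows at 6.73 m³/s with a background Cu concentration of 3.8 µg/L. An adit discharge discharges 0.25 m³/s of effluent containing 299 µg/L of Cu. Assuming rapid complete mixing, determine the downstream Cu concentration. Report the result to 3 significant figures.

14.4 µg/L

Mixed concentration C = ΣQC/ΣQ = (6.730·3.800 + 0.2500·299.0) / 6.980 = 100.3/6.980 = 14.37 µg/L.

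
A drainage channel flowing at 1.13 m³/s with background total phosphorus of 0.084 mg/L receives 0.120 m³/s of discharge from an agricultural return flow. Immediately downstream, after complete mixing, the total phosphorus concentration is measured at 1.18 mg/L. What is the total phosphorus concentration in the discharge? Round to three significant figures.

11.5 mg/L

Mass balance: 1.130·0.08400 + 0.1200·Cₑ = 1.250·1.180
→ Cₑ = (1.250·1.180 − 1.130·0.08400) / 0.1200 = 11.50 mg/L.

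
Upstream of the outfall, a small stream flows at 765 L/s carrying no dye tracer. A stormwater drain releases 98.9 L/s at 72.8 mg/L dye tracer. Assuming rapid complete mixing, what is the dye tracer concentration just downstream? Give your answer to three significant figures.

8.33 mg/L

Conservation of mass: C = (765.0·0 + 98.90·72.80) / 863.9 = 7200/863.9 = 8.334 mg/L.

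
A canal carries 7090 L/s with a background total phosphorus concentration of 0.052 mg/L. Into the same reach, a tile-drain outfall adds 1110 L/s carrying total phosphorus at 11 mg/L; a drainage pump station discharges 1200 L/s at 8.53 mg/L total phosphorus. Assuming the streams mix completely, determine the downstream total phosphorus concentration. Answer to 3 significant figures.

Mixed concentration C = ΣQC/ΣQ = (7090·0.05200 + 1110·11.00 + 1200·8.530) / 9400 = 22810/9400 = 2.427 mg/L.

2.43 mg/L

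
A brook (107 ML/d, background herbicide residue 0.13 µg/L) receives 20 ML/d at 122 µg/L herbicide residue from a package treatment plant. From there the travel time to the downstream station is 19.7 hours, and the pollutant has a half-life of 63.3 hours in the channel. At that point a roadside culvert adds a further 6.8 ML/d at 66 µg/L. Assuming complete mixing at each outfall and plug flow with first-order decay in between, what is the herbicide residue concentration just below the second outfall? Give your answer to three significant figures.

18.1 µg/L

Flow-weighted average: C = (107.0·0.1300 + 20.00·122.0) / 127.0 = 2454/127.0 = 19.32 µg/L; combined flow 127.0 ML/d.
Half-life 63.3 h → k = ln 2 / 63.3 = 0.01095 h⁻¹ = 0.2628 d⁻¹.
First-order decay: C = 19.32·exp(−k·t) = 19.32·0.8060 = 15.57 µg/L.
At the second outfall, C = (127.0·15.57 + 6.800·66.00) / (127.0 + 6.800) = 18.14 µg/L.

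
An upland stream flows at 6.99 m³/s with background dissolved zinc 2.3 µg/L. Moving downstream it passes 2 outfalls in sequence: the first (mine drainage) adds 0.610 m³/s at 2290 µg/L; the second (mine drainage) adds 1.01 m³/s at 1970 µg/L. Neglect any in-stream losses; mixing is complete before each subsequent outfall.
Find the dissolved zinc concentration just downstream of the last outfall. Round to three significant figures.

395 µg/L

Outfall 1: combined Q = 7.600 m³/s; C = (6.990·2.300 + 0.6100·2290)/7.600 = 185.9 µg/L.
Outfall 2: combined Q = 8.610 m³/s; C = (7.600·185.9 + 1.010·1970)/8.610 = 395.2 µg/L.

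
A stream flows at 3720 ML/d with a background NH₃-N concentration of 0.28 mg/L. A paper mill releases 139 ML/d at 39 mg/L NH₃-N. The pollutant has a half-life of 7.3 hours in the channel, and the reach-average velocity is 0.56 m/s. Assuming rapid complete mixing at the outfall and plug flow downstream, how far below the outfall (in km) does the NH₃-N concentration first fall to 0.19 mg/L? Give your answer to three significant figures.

46.2 km

Mass balance: C = (3720·0.2800 + 139.0·39.00) / 3859 = 6463/3859 = 1.675 mg/L.
Half-life 7.3 h → k = ln 2 / 7.3 = 0.09495 h⁻¹ = 2.279 d⁻¹.
Set 1.675·exp(−k·t) = 0.19 → t = ln(1.675/0.19)/k = 82510 s = 22.92 h.
Distance = v·t = 0.56·82510 = 46210 m = 46.21 km.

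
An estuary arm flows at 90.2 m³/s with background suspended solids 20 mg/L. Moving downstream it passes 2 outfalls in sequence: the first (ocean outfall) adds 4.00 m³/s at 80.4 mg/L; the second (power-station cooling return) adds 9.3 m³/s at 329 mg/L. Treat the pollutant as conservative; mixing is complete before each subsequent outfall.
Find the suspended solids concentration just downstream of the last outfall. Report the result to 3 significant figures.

50.1 mg/L

After outfall 1: Q = 90.20 + 4.000 = 94.20 m³/s; C = (90.20·20.00 + 4.000·80.40)/94.20 = 22.56 mg/L.
After outfall 2: Q = 94.20 + 9.300 = 103.5 m³/s; C = (94.20·22.56 + 9.300·329.0)/103.5 = 50.10 mg/L.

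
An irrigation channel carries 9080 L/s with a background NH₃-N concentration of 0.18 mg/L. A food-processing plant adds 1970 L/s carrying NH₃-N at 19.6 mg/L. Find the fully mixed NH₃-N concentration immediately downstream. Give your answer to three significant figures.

Mass balance: C = (9080·0.1800 + 1970·19.60) / 11050 = 40250/11050 = 3.642 mg/L.

3.64 mg/L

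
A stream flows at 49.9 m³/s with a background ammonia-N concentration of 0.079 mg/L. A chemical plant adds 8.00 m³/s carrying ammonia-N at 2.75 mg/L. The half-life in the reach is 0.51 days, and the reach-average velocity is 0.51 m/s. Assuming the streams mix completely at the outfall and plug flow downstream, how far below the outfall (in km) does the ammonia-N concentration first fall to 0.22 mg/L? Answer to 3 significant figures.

23.1 km

Conservation of mass: C = (49.90·0.07900 + 8.000·2.750) / 57.90 = 25.94/57.90 = 0.4481 mg/L.
Half-life 0.51 d → k = ln 2 / 0.51 = 1.359 d⁻¹.
Set 0.4481·exp(−k·t) = 0.22 → t = ln(0.4481/0.22)/k = 45220 s = 12.56 h.
Distance = v·t = 0.51·45220 = 23060 m = 23.06 km.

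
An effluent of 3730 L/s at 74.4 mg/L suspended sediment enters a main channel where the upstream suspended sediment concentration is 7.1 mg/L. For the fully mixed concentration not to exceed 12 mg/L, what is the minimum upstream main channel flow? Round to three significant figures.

Set C_mix = 12: (Q·7.100 + 3730·74.40) / (Q + 3730) = 12
→ Q = 3730·(74.40 − 12)/(12 − 7.100) = 47500 L/s.

47500 L/s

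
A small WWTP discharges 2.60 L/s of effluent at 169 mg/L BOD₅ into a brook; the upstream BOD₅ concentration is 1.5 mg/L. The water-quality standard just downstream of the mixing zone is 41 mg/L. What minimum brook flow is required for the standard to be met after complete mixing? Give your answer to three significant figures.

8.43 L/s

Set C_mix = 41: (Q·1.500 + 2.600·169.0) / (Q + 2.600) = 41
→ Q = 2.600·(169.0 − 41)/(41 − 1.500) = 8.425 L/s.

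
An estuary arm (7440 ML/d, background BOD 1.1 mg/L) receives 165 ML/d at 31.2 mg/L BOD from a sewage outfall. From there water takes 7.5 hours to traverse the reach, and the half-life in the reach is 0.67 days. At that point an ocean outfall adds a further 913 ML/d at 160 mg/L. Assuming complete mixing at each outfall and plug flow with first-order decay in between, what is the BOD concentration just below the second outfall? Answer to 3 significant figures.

Mixed concentration C = ΣQC/ΣQ = (7440·1.100 + 165.0·31.20) / 7605 = 13330/7605 = 1.753 mg/L; combined flow 7605 ML/d.
Half-life 0.67 d → k = ln 2 / 0.67 = 1.035 d⁻¹.
Applying C = C₀e^(−kt): 1.753 × 0.7238 = 1.269 mg/L.
At the second outfall, C = (7605·1.269 + 913.0·160.0) / (7605 + 913.0) = 18.28 mg/L.

18.3 mg/L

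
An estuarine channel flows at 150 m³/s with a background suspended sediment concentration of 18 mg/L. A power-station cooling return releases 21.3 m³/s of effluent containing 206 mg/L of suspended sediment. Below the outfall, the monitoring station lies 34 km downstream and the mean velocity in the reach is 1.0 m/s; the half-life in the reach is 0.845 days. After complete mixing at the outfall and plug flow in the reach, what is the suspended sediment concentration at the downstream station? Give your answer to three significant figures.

30.0 mg/L

After mixing, C = (150.0·18.00 + 21.30·206.0) / 171.3 = 7088/171.3 = 41.38 mg/L.
Travel time t = 34·1000 / 1.0 = 34000 s = 9.444 h.
Half-life 0.845 d → k = ln 2 / 0.845 = 0.8203 d⁻¹.
First-order decay: C = 41.38·exp(−k·t) = 41.38·0.7241 = 29.96 mg/L.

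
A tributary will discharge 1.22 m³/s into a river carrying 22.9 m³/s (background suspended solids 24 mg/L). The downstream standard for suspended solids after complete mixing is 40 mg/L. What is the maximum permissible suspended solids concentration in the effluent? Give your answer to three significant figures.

340 mg/L

At the limit, (Qr·Cr + Qe·Cₑ)/(Qr + Qe) = 40:
Cₑ = (24.12·40 − 22.90·24.00) / 1.220 = 340.3 mg/L.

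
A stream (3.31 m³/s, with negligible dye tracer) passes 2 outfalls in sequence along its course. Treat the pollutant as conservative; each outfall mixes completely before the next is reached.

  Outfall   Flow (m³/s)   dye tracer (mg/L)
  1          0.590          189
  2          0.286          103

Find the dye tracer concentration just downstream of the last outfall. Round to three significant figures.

33.7 mg/L

Below outfall 1: Q → 3.900 m³/s, C = (3.310·0 + 0.5900·189.0)/3.900 = 28.59 mg/L.
Below outfall 2: Q → 4.186 m³/s, C = (3.900·28.59 + 0.2860·103.0)/4.186 = 33.68 mg/L.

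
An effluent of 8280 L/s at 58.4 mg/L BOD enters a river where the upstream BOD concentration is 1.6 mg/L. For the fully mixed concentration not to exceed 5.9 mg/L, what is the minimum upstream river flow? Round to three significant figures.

101000 L/s

Set C_mix = 5.9: (Q·1.600 + 8280·58.40) / (Q + 8280) = 5.9
→ Q = 8280·(58.40 − 5.9)/(5.9 − 1.600) = 101100 L/s.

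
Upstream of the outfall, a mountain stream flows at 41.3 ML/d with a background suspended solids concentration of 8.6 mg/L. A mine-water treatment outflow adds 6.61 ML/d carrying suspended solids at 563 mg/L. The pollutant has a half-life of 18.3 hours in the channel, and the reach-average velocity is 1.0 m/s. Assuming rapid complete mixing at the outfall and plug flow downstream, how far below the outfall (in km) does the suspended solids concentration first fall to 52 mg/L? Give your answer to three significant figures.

After mixing, C = (41.30·8.600 + 6.610·563.0) / 47.91 = 4077/47.91 = 85.09 mg/L.
Half-life 18.3 h → k = ln 2 / 18.3 = 0.03788 h⁻¹ = 0.9090 d⁻¹.
Set 85.09·exp(−k·t) = 52 → t = ln(85.09/52)/k = 46810 s = 13.00 h.
Distance = v·t = 1.0·46810 = 46810 m = 46.81 km.

46.8 km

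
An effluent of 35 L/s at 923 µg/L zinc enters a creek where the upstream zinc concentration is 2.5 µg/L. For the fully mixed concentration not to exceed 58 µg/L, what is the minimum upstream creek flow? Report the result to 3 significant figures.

545 L/s

Set C_mix = 58: (Q·2.500 + 35.00·923.0) / (Q + 35.00) = 58
→ Q = 35.00·(923.0 − 58)/(58 − 2.500) = 545.5 L/s.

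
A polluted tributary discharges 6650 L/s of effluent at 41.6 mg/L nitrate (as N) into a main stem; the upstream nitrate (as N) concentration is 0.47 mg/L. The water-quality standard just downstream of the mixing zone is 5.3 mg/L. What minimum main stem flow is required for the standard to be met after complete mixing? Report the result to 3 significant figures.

Set C_mix = 5.3: (Q·0.4700 + 6650·41.60) / (Q + 6650) = 5.3
→ Q = 6650·(41.60 − 5.3)/(5.3 − 0.4700) = 49980 L/s.

50000 L/s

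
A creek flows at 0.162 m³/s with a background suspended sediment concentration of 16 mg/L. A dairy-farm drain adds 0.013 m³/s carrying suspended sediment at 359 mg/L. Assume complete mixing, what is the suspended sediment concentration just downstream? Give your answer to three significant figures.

41.5 mg/L

Flow-weighted average: C = (0.1620·16.00 + 0.01300·359.0) / 0.1750 = 7.259/0.1750 = 41.48 mg/L.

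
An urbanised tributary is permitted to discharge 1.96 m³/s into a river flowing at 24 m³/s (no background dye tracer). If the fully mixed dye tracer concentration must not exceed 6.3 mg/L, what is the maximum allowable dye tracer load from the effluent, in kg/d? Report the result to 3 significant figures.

14100 kg/d

Mass balance at the limit: 24.00·0 + 1.960·Cₑ = 25.96·6.3 → Cₑ = 83.44 mg/L.
Load = 1.960 m³/s × 83.44 g/m³ × 86 400 s/d = 14130 kg/d.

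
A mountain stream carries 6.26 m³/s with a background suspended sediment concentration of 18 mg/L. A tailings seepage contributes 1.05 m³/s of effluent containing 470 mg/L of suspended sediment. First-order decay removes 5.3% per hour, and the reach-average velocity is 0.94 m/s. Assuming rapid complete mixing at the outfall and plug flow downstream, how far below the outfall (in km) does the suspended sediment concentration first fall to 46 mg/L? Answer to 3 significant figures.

Mass balance: C = (6.260·18.00 + 1.050·470.0) / 7.310 = 606.2/7.310 = 82.92 mg/L.
5.3%/h lost → k = −ln(1 − 0.053) = 0.05446 h⁻¹.
Set 82.92·exp(−k·t) = 46 → t = ln(82.92/46)/k = 38960 s = 10.82 h.
Distance = v·t = 0.94·38960 = 36620 m = 36.62 km.

36.6 km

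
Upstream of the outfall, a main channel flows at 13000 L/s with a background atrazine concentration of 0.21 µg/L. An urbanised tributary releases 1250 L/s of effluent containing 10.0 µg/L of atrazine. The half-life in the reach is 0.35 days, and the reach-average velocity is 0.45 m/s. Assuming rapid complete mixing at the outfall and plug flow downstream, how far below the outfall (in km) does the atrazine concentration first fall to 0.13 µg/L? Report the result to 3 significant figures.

Mixed concentration C = ΣQC/ΣQ = (13000·0.2100 + 1250·10.00) / 14250 = 15230/14250 = 1.069 µg/L.
Half-life 0.35 d → k = ln 2 / 0.35 = 1.980 d⁻¹.
Set 1.069·exp(−k·t) = 0.13 → t = ln(1.069/0.13)/k = 91910 s = 25.53 h.
Distance = v·t = 0.45·91910 = 41360 m = 41.36 km.

41.4 km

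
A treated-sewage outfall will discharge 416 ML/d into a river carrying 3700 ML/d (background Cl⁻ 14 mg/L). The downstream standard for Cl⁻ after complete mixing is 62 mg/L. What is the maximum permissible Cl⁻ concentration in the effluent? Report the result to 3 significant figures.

At the limit, (Qr·Cr + Qe·Cₑ)/(Qr + Qe) = 62:
Cₑ = (4116·62 − 3700·14.00) / 416.0 = 488.9 mg/L.

489 mg/L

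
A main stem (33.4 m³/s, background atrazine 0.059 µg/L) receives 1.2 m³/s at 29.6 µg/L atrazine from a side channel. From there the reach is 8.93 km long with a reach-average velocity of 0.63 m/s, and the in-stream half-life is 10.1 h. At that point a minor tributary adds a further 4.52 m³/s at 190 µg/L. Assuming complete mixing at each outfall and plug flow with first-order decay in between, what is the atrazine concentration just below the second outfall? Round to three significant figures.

After mixing, C = (33.40·0.05900 + 1.200·29.60) / 34.60 = 37.49/34.60 = 1.084 µg/L; combined flow 34.60 m³/s.
Travel time t = 8.93·1000 / 0.63 = 14170 s = 3.937 h.
Half-life 10.1 h → k = ln 2 / 10.1 = 0.06863 h⁻¹ = 1.647 d⁻¹.
Applying C = C₀e^(−kt): 1.084 × 0.7632 = 0.8270 µg/L.
At the second outfall, C = (34.60·0.8270 + 4.520·190.0) / (34.60 + 4.520) = 22.68 µg/L.

22.7 µg/L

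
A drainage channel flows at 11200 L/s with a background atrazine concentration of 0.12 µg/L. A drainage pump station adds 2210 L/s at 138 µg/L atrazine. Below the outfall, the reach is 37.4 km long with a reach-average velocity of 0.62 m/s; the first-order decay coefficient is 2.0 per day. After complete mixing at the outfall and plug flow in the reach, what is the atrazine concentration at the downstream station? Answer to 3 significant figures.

5.65 µg/L

After mixing, C = (11200·0.1200 + 2210·138.0) / 13410 = 306300/13410 = 22.84 µg/L.
Travel time t = 37.4·1000 / 0.62 = 60320 s = 16.76 h.
Applying C = C₀e^(−kt): 22.84 × 0.2475 = 5.654 µg/L.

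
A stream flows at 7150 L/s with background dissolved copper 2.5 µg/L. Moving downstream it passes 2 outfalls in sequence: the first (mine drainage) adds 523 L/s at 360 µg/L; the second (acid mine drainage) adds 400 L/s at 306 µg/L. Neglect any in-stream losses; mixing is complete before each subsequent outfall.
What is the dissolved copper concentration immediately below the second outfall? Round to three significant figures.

Below outfall 1: Q → 7673 L/s, C = (7150·2.500 + 523.0·360.0)/7673 = 26.87 µg/L.
Below outfall 2: Q → 8073 L/s, C = (7673·26.87 + 400.0·306.0)/8073 = 40.70 µg/L.

40.7 µg/L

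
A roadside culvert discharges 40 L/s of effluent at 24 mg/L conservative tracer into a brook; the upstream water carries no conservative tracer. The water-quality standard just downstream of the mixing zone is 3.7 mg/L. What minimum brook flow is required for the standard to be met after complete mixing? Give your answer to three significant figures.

219 L/s

Set C_mix = 3.7: (Q·0 + 40.00·24.00) / (Q + 40.00) = 3.7
→ Q = 40.00·(24.00 − 3.7)/(3.7 − 0) = 219.5 L/s.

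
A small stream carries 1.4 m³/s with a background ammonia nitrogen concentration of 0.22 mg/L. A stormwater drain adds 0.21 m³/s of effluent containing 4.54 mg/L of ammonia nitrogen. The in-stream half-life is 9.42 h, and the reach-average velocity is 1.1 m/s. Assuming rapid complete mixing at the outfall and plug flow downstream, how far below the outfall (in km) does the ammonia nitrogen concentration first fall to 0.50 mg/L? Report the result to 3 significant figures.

24.2 km

Conservation of mass: C = (1.400·0.2200 + 0.2100·4.540) / 1.610 = 1.261/1.610 = 0.7835 mg/L.
Half-life 9.42 h → k = ln 2 / 9.42 = 0.07358 h⁻¹ = 1.766 d⁻¹.
Set 0.7835·exp(−k·t) = 0.50 → t = ln(0.7835/0.50)/k = 21970 s = 6.104 h.
Distance = v·t = 1.1·21970 = 24170 m = 24.17 km.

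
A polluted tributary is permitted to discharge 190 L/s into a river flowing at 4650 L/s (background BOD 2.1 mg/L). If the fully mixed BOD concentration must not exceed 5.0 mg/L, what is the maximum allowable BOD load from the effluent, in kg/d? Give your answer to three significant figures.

Mass balance at the limit: 4650·2.100 + 190.0·Cₑ = 4840·5.0 → Cₑ = 75.97 mg/L.
190.0 L/s = 0.1900 m³/s. Load = 0.1900 m³/s × 75.97 g/m³ × 86 400 s/d = 1247 kg/d.

1250 kg/d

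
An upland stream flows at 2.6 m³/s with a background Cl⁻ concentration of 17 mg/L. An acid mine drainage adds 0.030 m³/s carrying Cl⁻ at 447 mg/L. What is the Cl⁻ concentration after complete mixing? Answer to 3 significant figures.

21.9 mg/L

After mixing, C = (2.600·17.00 + 0.03000·447.0) / 2.630 = 57.61/2.630 = 21.90 mg/L.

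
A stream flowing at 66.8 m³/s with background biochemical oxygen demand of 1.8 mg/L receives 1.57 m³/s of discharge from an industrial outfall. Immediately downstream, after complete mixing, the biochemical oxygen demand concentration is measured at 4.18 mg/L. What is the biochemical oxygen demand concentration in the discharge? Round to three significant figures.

Mass balance: 66.80·1.800 + 1.570·Cₑ = 68.37·4.180
→ Cₑ = (68.37·4.180 − 66.80·1.800) / 1.570 = 105.4 mg/L.

105 mg/L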